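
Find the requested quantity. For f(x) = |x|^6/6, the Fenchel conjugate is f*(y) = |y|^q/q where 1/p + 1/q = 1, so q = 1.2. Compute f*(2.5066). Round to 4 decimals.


The conjugate exponent q satisfies 1/p + 1/q = 1.
p = 6, so q = 6/(6 - 1) = 1.2
|y|^q = 2.5066^1.2 = 3.0123
f*(2.5066) = 3.0123 / 1.2 = 2.5103


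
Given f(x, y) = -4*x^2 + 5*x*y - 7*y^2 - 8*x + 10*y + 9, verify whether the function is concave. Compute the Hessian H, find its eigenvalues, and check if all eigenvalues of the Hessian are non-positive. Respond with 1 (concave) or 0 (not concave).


The Hessian of f(x,y) = -4*x^2 + 5*x*y - 7*y^2 - 8*x + 10*y + 9 is:
H = [[-8, 5], [5, -14]]
Trace = -8 - 14 = -22
Determinant = -8*-14 - (5)^2 = 87
Discriminant = (-22)^2 - 4*87 = 136.0
Eigenvalues: lambda_1 = -16.831, lambda_2 = -5.169
The function is concave.

1


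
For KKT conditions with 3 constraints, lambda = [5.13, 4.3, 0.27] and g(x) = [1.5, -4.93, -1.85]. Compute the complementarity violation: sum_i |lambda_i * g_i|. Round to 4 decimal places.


KKT complementary slackness check:
lambda_1 * g_1 = 5.13 * 1.5 = 7.695
lambda_2 * g_2 = 4.3 * -4.93 = -21.199
lambda_3 * g_3 = 0.27 * -1.85 = -0.4995
Total violation = 7.695 + 21.199 + 0.4995 = 29.3935


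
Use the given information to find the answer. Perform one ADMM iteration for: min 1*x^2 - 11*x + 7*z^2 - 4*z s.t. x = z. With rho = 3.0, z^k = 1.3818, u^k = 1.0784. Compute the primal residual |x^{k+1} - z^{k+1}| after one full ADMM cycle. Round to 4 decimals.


ADMM iteration with rho = 3.0, z^k = 1.3818, u^k = 1.0784
Step 1: x-update.
Minimize 1*x^2 - 11*x + (3.0/2)*(x - 1.3818 + 1.0784)^2
FOC: (2*1 + 3.0)*x = 11 + 3.0*(1.3818 - 1.0784)
x^{k+1} = 2.382
Step 2: z-update.
Minimize 7*z^2 - 4*z + (3.0/2)*(2.382 - z + 1.0784)^2
FOC: (2*7 + 3.0)*z = 4 + 3.0*(2.382 + 1.0784)
z^{k+1} = 0.846
Step 3: u-update.
u^{k+1} = 1.0784 + 2.382 - 0.846 = 2.6145
Step 4: Primal residual = |2.382 - 0.846| = 1.5361


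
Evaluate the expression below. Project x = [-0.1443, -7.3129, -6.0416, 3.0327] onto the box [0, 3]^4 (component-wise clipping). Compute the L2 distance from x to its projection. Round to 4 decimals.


Project each component onto [0, 3].
clip(-0.1443) = 0.0, clip(-7.3129) = 0.0, clip(-6.0416) = 0.0, clip(3.0327) = 3.0
Projection = [0.0, 0.0, 0.0, 3.0]
Squared diffs: [0.0208, 53.4785, 36.5009, 0.0011]
Distance = sqrt(90.0013) = 9.4869


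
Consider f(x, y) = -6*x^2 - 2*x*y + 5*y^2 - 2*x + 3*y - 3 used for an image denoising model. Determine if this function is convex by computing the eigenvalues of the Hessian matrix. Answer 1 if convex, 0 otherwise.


The Hessian of f(x,y) = -6*x^2 - 2*x*y + 5*y^2 - 2*x + 3*y - 3 is:
H = [[-12, -2], [-2, 10]]
Trace = -12 + 10 = -2
Determinant = -12*10 - (-2)^2 = -124
Discriminant = (-2)^2 - 4*-124 = 500.0
Eigenvalues: lambda_1 = -12.1803, lambda_2 = 10.1803
The function is not convex.

0


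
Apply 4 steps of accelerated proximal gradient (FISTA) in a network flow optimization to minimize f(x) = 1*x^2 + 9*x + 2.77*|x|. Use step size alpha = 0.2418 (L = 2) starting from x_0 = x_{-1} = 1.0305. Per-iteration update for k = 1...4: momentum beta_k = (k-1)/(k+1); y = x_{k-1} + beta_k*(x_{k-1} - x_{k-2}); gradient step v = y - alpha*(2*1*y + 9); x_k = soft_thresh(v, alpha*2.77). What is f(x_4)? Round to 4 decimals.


FISTA on f(x) = 1*x^2 + 9*x + 2.77*|x|
L = 2, alpha = 0.2418
Iteration 1: beta = 0.0, y = 1.0305 + 0.0*(1.0305 - 1.0305) = 1.0305
  grad(y) = 11.061, v = y - alpha*grad = -1.644
  prox(v) = soft_thresh(-1.644, 0.6698) = -0.9743
Iteration 2: beta = 0.3333, y = -0.9743 + 0.3333*(-0.9743 - 1.0305) = -1.6425
  grad(y) = 5.715, v = y - alpha*grad = -3.0244
  prox(v) = soft_thresh(-3.0244, 0.6698) = -2.3546
Iteration 3: beta = 0.5, y = -2.3546 + 0.5*(-2.3546 + 0.9743) = -3.0448
  grad(y) = 2.9104, v = y - alpha*grad = -3.7485
  prox(v) = soft_thresh(-3.7485, 0.6698) = -3.0787
Iteration 4: beta = 0.6, y = -3.0787 + 0.6*(-3.0787 + 2.3546) = -3.5132
  grad(y) = 1.9736, v = y - alpha*grad = -3.9904
  prox(v) = soft_thresh(-3.9904, 0.6698) = -3.3206
f(x_4) = 1*(-3.3206)^2 + 9*(-3.3206) + 2.77*|-3.3206| = -9.6609


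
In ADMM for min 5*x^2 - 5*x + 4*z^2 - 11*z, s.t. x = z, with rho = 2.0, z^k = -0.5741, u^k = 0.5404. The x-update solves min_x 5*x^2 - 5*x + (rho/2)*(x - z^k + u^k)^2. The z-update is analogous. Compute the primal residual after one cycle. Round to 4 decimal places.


ADMM iteration with rho = 2.0, z^k = -0.5741, u^k = 0.5404
Step 1: x-update.
Minimize 5*x^2 - 5*x + (2.0/2)*(x + 0.5741 + 0.5404)^2
FOC: (2*5 + 2.0)*x = 5 + 2.0*(-0.5741 - 0.5404)
x^{k+1} = 0.2309
Step 2: z-update.
Minimize 4*z^2 - 11*z + (2.0/2)*(0.2309 - z + 0.5404)^2
FOC: (2*4 + 2.0)*z = 11 + 2.0*(0.2309 + 0.5404)
z^{k+1} = 1.2543
Step 3: u-update.
u^{k+1} = 0.5404 + 0.2309 - 1.2543 = -0.4829
Step 4: Primal residual = |0.2309 - 1.2543| = 1.0233


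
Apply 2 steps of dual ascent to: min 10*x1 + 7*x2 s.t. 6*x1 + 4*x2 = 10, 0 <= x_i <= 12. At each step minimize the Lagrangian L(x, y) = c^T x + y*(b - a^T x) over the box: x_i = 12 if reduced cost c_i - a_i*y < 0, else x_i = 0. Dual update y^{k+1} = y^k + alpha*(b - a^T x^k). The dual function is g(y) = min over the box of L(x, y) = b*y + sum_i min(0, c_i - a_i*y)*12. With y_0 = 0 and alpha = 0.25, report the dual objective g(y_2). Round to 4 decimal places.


Dual ascent for LP: min 10*x1 + 7*x2, 6*x1 + 4*x2 = 10, 0 <= x_i <= 12
Step 1: y^k = 0.0, reduced costs: (10.0, 7.0)
  x^k = (0.0, 0.0), subgradient = b - a^T x = 10.0
  y^{k+1} = 0.0 + 0.25*10.0 = 2.5
Step 2: y^k = 2.5, reduced costs: (-5.0, -3.0)
  x^k = (12.0, 12.0), subgradient = b - a^T x = -110.0
  y^{k+1} = 2.5 + 0.25*-110.0 = -25.0
Dual objective at y_2 = -25.0: reduced costs (160.0, 107.0), box minimizer x = (0.0, 0.0)
g(y_2) = b*y + (c1 - a1*y)*x1 + (c2 - a2*y)*x2 = 10*(-25.0) + 160.0*0.0 + 107.0*0.0 = -250.0 + 0.0 + 0.0 = -250.0


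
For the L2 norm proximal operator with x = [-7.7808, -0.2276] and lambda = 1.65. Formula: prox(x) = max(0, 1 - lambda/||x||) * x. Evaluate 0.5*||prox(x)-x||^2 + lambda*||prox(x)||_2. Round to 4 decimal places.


Step 1: Compute ||x||.
||x|| = 7.7841
Step 2: Compute scaling factor.
scale = max(0, 1 - 1.65/7.7841) = 0.788
Step 3: prox(x) = [-6.1315, -0.1794]
||prox(x)|| = 6.1341
Step 4: Proximal objective.
0.5*||prox-x||^2 = 1.3613
lambda*||prox|| = 10.1213
Total = 11.4826


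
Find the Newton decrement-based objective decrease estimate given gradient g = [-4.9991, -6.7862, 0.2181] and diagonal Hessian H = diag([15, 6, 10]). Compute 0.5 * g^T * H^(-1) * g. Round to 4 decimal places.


Step 1: H is diagonal, so H^(-1) * g = [-0.3333, -1.131, 0.0218].
Step 2: g^T H^(-1) g = sum_i g_i^2 / H_ii
  = (-4.9991)^2/15 + (-6.7862)^2/6 + (0.2181)^2/10
  = 1.6661 + 7.6754 + 0.0048 = 9.3462
Step 3: Objective decrease = 0.5 * g^T H^(-1) g = 4.6731


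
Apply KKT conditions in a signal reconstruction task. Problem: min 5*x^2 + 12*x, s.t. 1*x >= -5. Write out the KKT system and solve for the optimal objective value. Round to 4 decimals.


Step 1: Try lambda = 0 (constraint inactive).
Stationarity: 2*5*x + 12 = 0
x* = -12/(2*5) = -1.2
Check constraint: 1*-1.2 = -1.2 >= -5 -- satisfied.
Step 2: Compute optimal value.
f(x*) = 5*(-1.2)^2 + 12*(-1.2) = -7.2


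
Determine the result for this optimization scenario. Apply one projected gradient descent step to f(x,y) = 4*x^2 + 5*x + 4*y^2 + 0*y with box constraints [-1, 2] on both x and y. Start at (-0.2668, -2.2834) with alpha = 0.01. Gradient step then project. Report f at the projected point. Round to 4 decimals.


Step 1: Compute gradient at (-0.2668, -2.2834).
grad_x = 2*4*-0.2668 + 5 = 2.8656
grad_y = 2*4*-2.2834 + 0 = -18.2672
Step 2: Gradient step.
x_raw = -0.2668 - 0.01*2.8656 = -0.2955
y_raw = -2.2834 - 0.01*-18.2672 = -2.1007
Step 3: Project onto [-1, 2].
x_proj = clip(-0.2955) = -0.2955
y_proj = clip(-2.1007) = -1.0
Step 4: Evaluate f.
f(-0.2955, -1.0) = 2.8719


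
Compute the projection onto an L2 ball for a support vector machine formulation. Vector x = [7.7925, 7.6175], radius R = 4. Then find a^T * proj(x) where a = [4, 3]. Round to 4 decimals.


Step 1: Compute ||x|| (intermediates to 6 decimals).
||x|| = sqrt(7.7925^2 + 7.6175^2) = 10.897218
Step 2: Project.
Since ||x|| > R, scale = R/||x|| = 4/10.897218 = 0.367066, proj(x) = scale * x
proj(x) = [2.860362, 2.796125]
Step 3: Dot product.
a^T * proj(x) = 4*2.860362 + 3*2.796125 = 19.8298


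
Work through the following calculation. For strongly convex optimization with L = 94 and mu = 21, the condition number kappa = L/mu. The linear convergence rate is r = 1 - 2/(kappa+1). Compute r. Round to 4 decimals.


Step 1: Compute the condition number.
kappa = L/mu = 94/21 = 4.4762
Step 2: Compute the convergence rate.
r = 1 - 2/(kappa + 1) = 1 - 2*mu/(L + mu) = (L - mu)/(L + mu) = 73/115 = 0.6348


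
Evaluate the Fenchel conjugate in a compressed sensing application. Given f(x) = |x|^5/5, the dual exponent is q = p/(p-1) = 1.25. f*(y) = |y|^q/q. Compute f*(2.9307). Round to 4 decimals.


The conjugate exponent q satisfies 1/p + 1/q = 1.
p = 5, so q = 5/(5 - 1) = 1.25
|y|^q = 2.9307^1.25 = 3.8345
f*(2.9307) = 3.8345 / 1.25 = 3.0676


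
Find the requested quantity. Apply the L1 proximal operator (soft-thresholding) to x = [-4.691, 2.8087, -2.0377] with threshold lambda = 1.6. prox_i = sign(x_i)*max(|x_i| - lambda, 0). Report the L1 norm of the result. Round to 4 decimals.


Soft-thresholding with lambda = 1.6:
prox(-4.691) = sign(-4.691)*max(|-4.691| - 1.6, 0) = -3.091
prox(2.8087) = sign(2.8087)*max(|2.8087| - 1.6, 0) = 1.2087
prox(-2.0377) = sign(-2.0377)*max(|-2.0377| - 1.6, 0) = -0.4377
prox(x) = [-3.091, 1.2087, -0.4377]
||prox(x)||_1 = 3.091 + 1.2087 + 0.4377 = 4.7374


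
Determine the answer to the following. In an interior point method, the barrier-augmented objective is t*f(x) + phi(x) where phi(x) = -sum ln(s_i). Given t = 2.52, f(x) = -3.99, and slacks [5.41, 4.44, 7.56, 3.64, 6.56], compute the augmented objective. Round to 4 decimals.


Step 1: Compute log-barrier.
ln values: [1.6882, 1.4907, 2.0229, 1.292, 1.881]
phi = -(1.6882 + 1.4907 + 2.0229 + 1.292 + 1.881) = -8.3747
Step 2: Compute augmented objective.
t*f(x) = 2.52*-3.99 = -10.0548
Total = -10.0548 - 8.3747 = -18.4295


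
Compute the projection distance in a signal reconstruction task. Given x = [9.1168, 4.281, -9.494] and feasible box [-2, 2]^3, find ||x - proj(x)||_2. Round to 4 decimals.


Project each component onto [-2, 2].
clip(9.1168) = 2.0, clip(4.281) = 2.0, clip(-9.494) = -2.0
Projection = [2.0, 2.0, -2.0]
Squared diffs: [50.6488, 5.203, 56.16]
Distance = sqrt(112.0118) = 10.5836


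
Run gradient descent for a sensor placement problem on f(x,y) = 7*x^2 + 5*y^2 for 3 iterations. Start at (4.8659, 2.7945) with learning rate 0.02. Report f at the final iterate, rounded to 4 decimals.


Gradient descent on f(x,y) = 7*x^2 + 5*y^2.
Starting point: (4.8659, 2.7945), alpha = 0.02
Step 1: grad_x = 2*7*4.8659 = 68.1226, grad_y = 2*5*2.7945 = 27.945
  x_1 = 4.8659 - 0.02*68.1226 = 3.5034
  y_1 = 2.7945 - 0.02*27.945 = 2.2356
Step 2: grad_x = 2*7*3.5034 = 49.0483, grad_y = 2*5*2.2356 = 22.356
  x_2 = 3.5034 - 0.02*49.0483 = 2.5225
  y_2 = 2.2356 - 0.02*22.356 = 1.7885
Step 3: grad_x = 2*7*2.5225 = 35.3148, grad_y = 2*5*1.7885 = 17.8848
  x_3 = 2.5225 - 0.02*35.3148 = 1.8162
  y_3 = 1.7885 - 0.02*17.8848 = 1.4308
f(1.8162, 1.4308) = 7*1.8162^2 + 5*1.4308^2 = 33.3255


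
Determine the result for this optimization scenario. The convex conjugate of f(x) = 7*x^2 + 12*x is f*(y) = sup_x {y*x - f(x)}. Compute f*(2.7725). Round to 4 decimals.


f*(y) = sup_x {y*x - a*x^2 - b*x} = sup_x {(y-b)*x - a*x^2}
FOC: (y - b) - 2a*x = 0 => x* = (y - b)/(2a)
x* = (2.7725 - 12)/(2*7) = -0.6591
f*(2.7725) = (y-b)^2/(4a) = (2.7725 - 12)^2/(4*7)
= 85.1468/28 = 3.041


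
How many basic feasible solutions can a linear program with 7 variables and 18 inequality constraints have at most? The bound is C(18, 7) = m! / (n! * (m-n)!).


Each vertex corresponds to some choice of n active constraints out of m, so the number of vertices is at most C(m, n) = m! / (n!(m-n)!).
m = 18, n = 7
Numerator: 18 * 17 * 16 * 15 * 14 * 13 * 12
Denominator: 7! = 5040
C(18, 7) = 31824


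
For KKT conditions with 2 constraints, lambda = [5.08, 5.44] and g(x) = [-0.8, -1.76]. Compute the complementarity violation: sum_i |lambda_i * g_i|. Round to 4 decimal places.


KKT complementary slackness check:
lambda_1 * g_1 = 5.08 * -0.8 = -4.064
lambda_2 * g_2 = 5.44 * -1.76 = -9.5744
Total violation = 4.064 + 9.5744 = 13.6384


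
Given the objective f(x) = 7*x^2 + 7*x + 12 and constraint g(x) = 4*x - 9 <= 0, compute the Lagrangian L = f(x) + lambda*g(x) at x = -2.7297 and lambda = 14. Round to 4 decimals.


Step 1: Evaluate f(x).
f(-2.7297) = 7*(-2.7297)^2 + 7*(-2.7297) + 12 = 45.0509
Step 2: Evaluate g(x).
g(-2.7297) = 4*-2.7297 - 9 = -19.9188
Step 3: Compute Lagrangian.
L = 45.0509 + 14*-19.9188 = -233.8123


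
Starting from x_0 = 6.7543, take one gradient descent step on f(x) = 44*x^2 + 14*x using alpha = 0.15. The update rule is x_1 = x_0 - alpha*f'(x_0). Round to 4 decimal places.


We compute the gradient at x_0 and apply the update.
f'(x) = 88*x + 14
f'(6.7543) = 88*6.7543 + 14 = 608.3784
x_1 = 6.7543 - 0.15*608.3784 = -84.5025


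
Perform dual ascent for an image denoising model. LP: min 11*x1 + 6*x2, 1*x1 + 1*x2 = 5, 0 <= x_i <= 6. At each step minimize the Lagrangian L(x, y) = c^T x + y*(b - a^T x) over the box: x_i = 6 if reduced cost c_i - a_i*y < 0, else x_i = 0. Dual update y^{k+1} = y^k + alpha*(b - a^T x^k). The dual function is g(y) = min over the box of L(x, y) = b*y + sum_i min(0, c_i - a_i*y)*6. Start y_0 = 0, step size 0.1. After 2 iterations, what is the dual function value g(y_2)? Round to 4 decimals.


Dual ascent for LP: min 11*x1 + 6*x2, 1*x1 + 1*x2 = 5, 0 <= x_i <= 6
Step 1: y^k = 0.0, reduced costs: (11.0, 6.0)
  x^k = (0.0, 0.0), subgradient = b - a^T x = 5.0
  y^{k+1} = 0.0 + 0.1*5.0 = 0.5
Step 2: y^k = 0.5, reduced costs: (10.5, 5.5)
  x^k = (0.0, 0.0), subgradient = b - a^T x = 5.0
  y^{k+1} = 0.5 + 0.1*5.0 = 1.0
Dual objective at y_2 = 1.0: reduced costs (10.0, 5.0), box minimizer x = (0.0, 0.0)
g(y_2) = b*y + (c1 - a1*y)*x1 + (c2 - a2*y)*x2 = 5*1.0 + 10.0*0.0 + 5.0*0.0 = 5.0 + 0.0 + 0.0 = 5.0


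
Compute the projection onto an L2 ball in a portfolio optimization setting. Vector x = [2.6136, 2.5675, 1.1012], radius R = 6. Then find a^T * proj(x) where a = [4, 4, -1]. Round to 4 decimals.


Step 1: Compute ||x|| (intermediates to 6 decimals).
||x|| = sqrt(2.6136^2 + 2.5675^2 + 1.1012^2) = 3.825651
Step 2: Project.
Since ||x|| <= R, proj = x (no scaling needed).
proj(x) = [2.6136, 2.5675, 1.1012]
Step 3: Dot product.
a^T * proj(x) = 4*2.6136 + 4*2.5675 - 1*1.1012 = 19.6232


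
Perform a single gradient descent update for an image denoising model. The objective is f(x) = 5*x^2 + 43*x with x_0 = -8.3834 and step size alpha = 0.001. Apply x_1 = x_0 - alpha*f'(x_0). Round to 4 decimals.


We compute the gradient at x_0 and apply the update.
f'(x) = 10*x + 43
f'(-8.3834) = 10*-8.3834 + 43 = -40.834
x_1 = -8.3834 - 0.001*-40.834 = -8.3426


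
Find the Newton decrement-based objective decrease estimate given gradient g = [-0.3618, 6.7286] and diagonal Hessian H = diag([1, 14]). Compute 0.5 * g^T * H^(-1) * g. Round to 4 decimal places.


Step 1: H is diagonal, so H^(-1) * g = [-0.3618, 0.4806].
Step 2: g^T H^(-1) g = sum_i g_i^2 / H_ii
  = (-0.3618)^2/1 + (6.7286)^2/14
  = 0.1309 + 3.2339 = 3.3648
Step 3: Objective decrease = 0.5 * g^T H^(-1) g = 1.6824


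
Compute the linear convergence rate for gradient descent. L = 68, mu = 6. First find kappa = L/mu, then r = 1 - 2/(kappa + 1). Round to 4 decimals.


Step 1: Compute the condition number.
kappa = L/mu = 68/6 = 11.3333
Step 2: Compute the convergence rate.
r = 1 - 2/(kappa + 1) = 1 - 2*mu/(L + mu) = (L - mu)/(L + mu) = 62/74 = 0.8378


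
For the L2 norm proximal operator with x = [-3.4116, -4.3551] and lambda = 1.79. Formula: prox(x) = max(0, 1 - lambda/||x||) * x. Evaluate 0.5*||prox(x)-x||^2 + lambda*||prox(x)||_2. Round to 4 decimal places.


Step 1: Compute ||x||.
||x|| = 5.5323
Step 2: Compute scaling factor.
scale = max(0, 1 - 1.79/5.5323) = 0.6764
Step 3: prox(x) = [-2.3078, -2.946]
||prox(x)|| = 3.7423
Step 4: Proximal objective.
0.5*||prox-x||^2 = 1.6021
lambda*||prox|| = 6.6987
Total = 8.3007


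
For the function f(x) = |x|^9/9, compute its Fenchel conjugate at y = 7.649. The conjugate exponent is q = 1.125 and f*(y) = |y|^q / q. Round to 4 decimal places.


The conjugate exponent q satisfies 1/p + 1/q = 1.
p = 9, so q = 9/(9 - 1) = 1.125
|y|^q = 7.649^1.125 = 9.864
f*(7.649) = 9.864 / 1.125 = 8.768


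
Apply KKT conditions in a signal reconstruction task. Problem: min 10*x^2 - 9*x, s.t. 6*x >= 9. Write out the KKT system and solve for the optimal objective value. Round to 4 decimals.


Step 1: Try lambda = 0 (constraint inactive).
x_unc = 9/(2*10) = 0.45
Check: 6*0.45 = 2.7 < 9 -- violated!
Step 2: Constraint must be active: 6*x = 9
x* = 9/6 = 1.5
lambda = (2*10*1.5 - 9)/6 = 3.5
Step 3: Compute optimal value.
f(x*) = 10*1.5^2 - 9*1.5 = 9.0


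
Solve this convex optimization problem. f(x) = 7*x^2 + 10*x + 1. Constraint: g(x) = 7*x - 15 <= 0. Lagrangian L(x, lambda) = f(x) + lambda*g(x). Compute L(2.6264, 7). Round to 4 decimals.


Step 1: Evaluate f(x).
f(2.6264) = 7*2.6264^2 + 10*2.6264 + 1 = 75.5498
Step 2: Evaluate g(x).
g(2.6264) = 7*2.6264 - 15 = 3.3848
Step 3: Compute Lagrangian.
L = 75.5498 + 7*3.3848 = 99.2434


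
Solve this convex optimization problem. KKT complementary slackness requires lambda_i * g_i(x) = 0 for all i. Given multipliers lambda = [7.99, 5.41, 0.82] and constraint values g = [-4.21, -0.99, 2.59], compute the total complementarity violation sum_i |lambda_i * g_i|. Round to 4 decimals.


KKT complementary slackness check:
lambda_1 * g_1 = 7.99 * -4.21 = -33.6379
lambda_2 * g_2 = 5.41 * -0.99 = -5.3559
lambda_3 * g_3 = 0.82 * 2.59 = 2.1238
Total violation = 33.6379 + 5.3559 + 2.1238 = 41.1176


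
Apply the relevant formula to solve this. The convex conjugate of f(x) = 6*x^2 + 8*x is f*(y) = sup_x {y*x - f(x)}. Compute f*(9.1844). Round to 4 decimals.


f*(y) = sup_x {y*x - a*x^2 - b*x} = sup_x {(y-b)*x - a*x^2}
FOC: (y - b) - 2a*x = 0 => x* = (y - b)/(2a)
x* = (9.1844 - 8)/(2*6) = 0.0987
f*(9.1844) = (y-b)^2/(4a) = (9.1844 - 8)^2/(4*6)
= 1.4028/24 = 0.0585


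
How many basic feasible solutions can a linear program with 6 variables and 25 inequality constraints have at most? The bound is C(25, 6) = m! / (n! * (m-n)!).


Each vertex corresponds to some choice of n active constraints out of m, so the number of vertices is at most C(m, n) = m! / (n!(m-n)!).
m = 25, n = 6
Numerator: 25 * 24 * 23 * 22 * 21 * 20
Denominator: 6! = 720
C(25, 6) = 177100


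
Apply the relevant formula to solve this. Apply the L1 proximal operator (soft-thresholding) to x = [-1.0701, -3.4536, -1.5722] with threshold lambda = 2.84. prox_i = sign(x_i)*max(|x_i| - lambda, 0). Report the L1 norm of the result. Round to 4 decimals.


Soft-thresholding with lambda = 2.84:
prox(-1.0701) = sign(-1.0701)*max(|-1.0701| - 2.84, 0) = 0.0
prox(-3.4536) = sign(-3.4536)*max(|-3.4536| - 2.84, 0) = -0.6136
prox(-1.5722) = sign(-1.5722)*max(|-1.5722| - 2.84, 0) = 0.0
prox(x) = [0.0, -0.6136, 0.0]
||prox(x)||_1 = 0.0 + 0.6136 + 0.0 = 0.6136


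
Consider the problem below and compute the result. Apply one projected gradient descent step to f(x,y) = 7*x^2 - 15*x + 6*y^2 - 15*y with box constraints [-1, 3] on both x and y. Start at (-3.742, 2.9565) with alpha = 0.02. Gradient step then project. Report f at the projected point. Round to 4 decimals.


Step 1: Compute gradient at (-3.742, 2.9565).
grad_x = 2*7*-3.742 - 15 = -67.388
grad_y = 2*6*2.9565 - 15 = 20.478
Step 2: Gradient step.
x_raw = -3.742 - 0.02*-67.388 = -2.3942
y_raw = 2.9565 - 0.02*20.478 = 2.5469
Step 3: Project onto [-1, 3].
x_proj = clip(-2.3942) = -1.0
y_proj = clip(2.5469) = 2.5469
Step 4: Evaluate f.
f(-1.0, 2.5469) = 22.7173


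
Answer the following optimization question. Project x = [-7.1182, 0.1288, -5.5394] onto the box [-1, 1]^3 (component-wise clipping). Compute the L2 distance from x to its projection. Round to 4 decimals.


Project each component onto [-1, 1].
clip(-7.1182) = -1.0, clip(0.1288) = 0.1288, clip(-5.5394) = -1.0
Projection = [-1.0, 0.1288, -1.0]
Squared diffs: [37.4324, 0.0, 20.6062]
Distance = sqrt(58.0386) = 7.6183


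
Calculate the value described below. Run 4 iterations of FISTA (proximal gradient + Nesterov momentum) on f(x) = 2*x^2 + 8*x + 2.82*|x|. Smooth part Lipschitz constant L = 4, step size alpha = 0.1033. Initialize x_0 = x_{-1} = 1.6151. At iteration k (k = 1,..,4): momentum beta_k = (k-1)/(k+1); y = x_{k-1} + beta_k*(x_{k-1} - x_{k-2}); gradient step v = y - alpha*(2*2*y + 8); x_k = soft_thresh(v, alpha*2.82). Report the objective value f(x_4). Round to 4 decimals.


FISTA on f(x) = 2*x^2 + 8*x + 2.82*|x|
L = 4, alpha = 0.1033
Iteration 1: beta = 0.0, y = 1.6151 + 0.0*(1.6151 - 1.6151) = 1.6151
  grad(y) = 14.4604, v = y - alpha*grad = 0.1213
  prox(v) = soft_thresh(0.1213, 0.2913) = 0.0
Iteration 2: beta = 0.3333, y = 0.0 + 0.3333*(0.0 - 1.6151) = -0.5384
  grad(y) = 5.8465, v = y - alpha*grad = -1.1423
  prox(v) = soft_thresh(-1.1423, 0.2913) = -0.851
Iteration 3: beta = 0.5, y = -0.851 + 0.5*(-0.851 - 0.0) = -1.2765
  grad(y) = 2.894, v = y - alpha*grad = -1.5755
  prox(v) = soft_thresh(-1.5755, 0.2913) = -1.2842
Iteration 4: beta = 0.6, y = -1.2842 + 0.6*(-1.2842 + 0.851) = -1.544
  grad(y) = 1.8239, v = y - alpha*grad = -1.7324
  prox(v) = soft_thresh(-1.7324, 0.2913) = -1.4411
f(x_4) = 2*(-1.4411)^2 + 8*(-1.4411) + 2.82*|-1.4411| = -3.3113


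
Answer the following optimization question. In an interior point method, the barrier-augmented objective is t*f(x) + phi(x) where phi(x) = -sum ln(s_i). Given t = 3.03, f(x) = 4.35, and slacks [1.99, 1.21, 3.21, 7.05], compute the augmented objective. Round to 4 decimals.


Step 1: Compute log-barrier.
ln values: [0.6881, 0.1906, 1.1663, 1.953]
phi = -(0.6881 + 0.1906 + 1.1663 + 1.953) = -3.9981
Step 2: Compute augmented objective.
t*f(x) = 3.03*4.35 = 13.1805
Total = 13.1805 - 3.9981 = 9.1824


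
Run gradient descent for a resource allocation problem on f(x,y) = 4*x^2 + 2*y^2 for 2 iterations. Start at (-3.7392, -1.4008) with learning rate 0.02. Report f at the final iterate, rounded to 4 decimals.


Gradient descent on f(x,y) = 4*x^2 + 2*y^2.
Starting point: (-3.7392, -1.4008), alpha = 0.02
Step 1: grad_x = 2*4*-3.7392 = -29.9136, grad_y = 2*2*-1.4008 = -5.6032
  x_1 = -3.7392 - 0.02*-29.9136 = -3.1409
  y_1 = -1.4008 - 0.02*-5.6032 = -1.2887
Step 2: grad_x = 2*4*-3.1409 = -25.1274, grad_y = 2*2*-1.2887 = -5.1549
  x_2 = -3.1409 - 0.02*-25.1274 = -2.6384
  y_2 = -1.2887 - 0.02*-5.1549 = -1.1856
f(-2.6384, -1.1856) = 4*(-2.6384)^2 + 2*(-1.1856)^2 = 30.6557


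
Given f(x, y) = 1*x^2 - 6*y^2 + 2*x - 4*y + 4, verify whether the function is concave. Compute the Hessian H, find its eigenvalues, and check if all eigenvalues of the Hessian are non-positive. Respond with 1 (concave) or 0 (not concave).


The Hessian of f(x,y) = 1*x^2 - 6*y^2 + 2*x - 4*y + 4 is:
H = [[2, 0], [0, -12]]
Trace = 2 - 12 = -10
Determinant = 2*-12 - (0)^2 = -24
Discriminant = (-10)^2 - 4*-24 = 196.0
Eigenvalues: lambda_1 = -12.0, lambda_2 = 2.0
The function is not concave.

0


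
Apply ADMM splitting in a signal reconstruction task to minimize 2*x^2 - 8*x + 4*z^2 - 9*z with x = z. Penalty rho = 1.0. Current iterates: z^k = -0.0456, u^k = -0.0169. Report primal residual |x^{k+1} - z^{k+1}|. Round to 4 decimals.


ADMM iteration with rho = 1.0, z^k = -0.0456, u^k = -0.0169
Step 1: x-update.
Minimize 2*x^2 - 8*x + (1.0/2)*(x + 0.0456 - 0.0169)^2
FOC: (2*2 + 1.0)*x = 8 + 1.0*(-0.0456 + 0.0169)
x^{k+1} = 1.5943
Step 2: z-update.
Minimize 4*z^2 - 9*z + (1.0/2)*(1.5943 - z - 0.0169)^2
FOC: (2*4 + 1.0)*z = 9 + 1.0*(1.5943 - 0.0169)
z^{k+1} = 1.1753
Step 3: u-update.
u^{k+1} = -0.0169 + 1.5943 - 1.1753 = 0.4021
Step 4: Primal residual = |1.5943 - 1.1753| = 0.419


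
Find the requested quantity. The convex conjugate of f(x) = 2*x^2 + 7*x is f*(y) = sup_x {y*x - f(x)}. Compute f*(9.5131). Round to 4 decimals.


f*(y) = sup_x {y*x - a*x^2 - b*x} = sup_x {(y-b)*x - a*x^2}
FOC: (y - b) - 2a*x = 0 => x* = (y - b)/(2a)
x* = (9.5131 - 7)/(2*2) = 0.6283
f*(9.5131) = (y-b)^2/(4a) = (9.5131 - 7)^2/(4*2)
= 6.3157/8 = 0.7895


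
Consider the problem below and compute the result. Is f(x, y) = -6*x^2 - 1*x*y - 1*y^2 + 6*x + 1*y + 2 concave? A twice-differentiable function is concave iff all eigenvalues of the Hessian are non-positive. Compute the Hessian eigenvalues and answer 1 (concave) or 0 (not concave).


The Hessian of f(x,y) = -6*x^2 - 1*x*y - 1*y^2 + 6*x + 1*y + 2 is:
H = [[-12, -1], [-1, -2]]
Trace = -12 - 2 = -14
Determinant = -12*-2 - (-1)^2 = 23
Discriminant = (-14)^2 - 4*23 = 104.0
Eigenvalues: lambda_1 = -12.099, lambda_2 = -1.901
The function is concave.

1


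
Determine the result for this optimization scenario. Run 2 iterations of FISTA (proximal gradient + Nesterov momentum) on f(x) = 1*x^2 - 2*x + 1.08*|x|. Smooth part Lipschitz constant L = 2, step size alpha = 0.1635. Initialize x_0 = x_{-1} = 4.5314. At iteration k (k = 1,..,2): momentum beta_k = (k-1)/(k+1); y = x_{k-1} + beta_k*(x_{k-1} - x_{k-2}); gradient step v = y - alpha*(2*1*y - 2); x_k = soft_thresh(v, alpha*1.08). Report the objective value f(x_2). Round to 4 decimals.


FISTA on f(x) = 1*x^2 - 2*x + 1.08*|x|
L = 2, alpha = 0.1635
Iteration 1: beta = 0.0, y = 4.5314 + 0.0*(4.5314 - 4.5314) = 4.5314
  grad(y) = 7.0628, v = y - alpha*grad = 3.3766
  prox(v) = soft_thresh(3.3766, 0.1766) = 3.2001
Iteration 2: beta = 0.3333, y = 3.2001 + 0.3333*(3.2001 - 4.5314) = 2.7563
  grad(y) = 3.5125, v = y - alpha*grad = 2.182
  prox(v) = soft_thresh(2.182, 0.1766) = 2.0054
f(x_2) = 1*2.0054^2 - 2*2.0054 + 1.08*|2.0054| = 2.1766


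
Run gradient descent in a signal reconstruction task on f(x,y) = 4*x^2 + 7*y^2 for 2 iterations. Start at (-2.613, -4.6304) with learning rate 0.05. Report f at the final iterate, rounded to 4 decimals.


Gradient descent on f(x,y) = 4*x^2 + 7*y^2.
Starting point: (-2.613, -4.6304), alpha = 0.05
Step 1: grad_x = 2*4*-2.613 = -20.904, grad_y = 2*7*-4.6304 = -64.8256
  x_1 = -2.613 - 0.05*-20.904 = -1.5678
  y_1 = -4.6304 - 0.05*-64.8256 = -1.3891
Step 2: grad_x = 2*4*-1.5678 = -12.5424, grad_y = 2*7*-1.3891 = -19.4477
  x_2 = -1.5678 - 0.05*-12.5424 = -0.9407
  y_2 = -1.3891 - 0.05*-19.4477 = -0.4167
f(-0.9407, -0.4167) = 4*(-0.9407)^2 + 7*(-0.4167)^2 = 4.7552


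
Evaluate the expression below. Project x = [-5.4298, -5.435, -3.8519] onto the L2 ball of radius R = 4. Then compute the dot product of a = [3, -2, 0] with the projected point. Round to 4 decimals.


Step 1: Compute ||x|| (intermediates to 6 decimals).
||x|| = sqrt((-5.4298)^2 + (-5.435)^2 + (-3.8519)^2) = 8.594131
Step 2: Project.
Since ||x|| > R, scale = R/||x|| = 4/8.594131 = 0.465434, proj(x) = scale * x
proj(x) = [-2.527214, -2.529634, -1.792805]
Step 3: Dot product.
a^T * proj(x) = 3*(-2.527214) - 2*(-2.529634) + 0*(-1.792805) = -2.5224


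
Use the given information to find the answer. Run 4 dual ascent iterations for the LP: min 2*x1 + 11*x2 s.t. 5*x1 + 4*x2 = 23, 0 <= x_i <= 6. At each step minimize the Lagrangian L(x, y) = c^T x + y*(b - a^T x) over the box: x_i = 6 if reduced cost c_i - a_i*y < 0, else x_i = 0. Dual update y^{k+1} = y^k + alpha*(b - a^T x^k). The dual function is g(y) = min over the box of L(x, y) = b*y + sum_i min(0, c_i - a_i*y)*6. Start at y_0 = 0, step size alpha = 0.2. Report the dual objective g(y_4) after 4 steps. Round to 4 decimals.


Dual ascent for LP: min 2*x1 + 11*x2, 5*x1 + 4*x2 = 23, 0 <= x_i <= 6
Step 1: y^k = 0.0, reduced costs: (2.0, 11.0)
  x^k = (0.0, 0.0), subgradient = b - a^T x = 23.0
  y^{k+1} = 0.0 + 0.2*23.0 = 4.6
Step 2: y^k = 4.6, reduced costs: (-21.0, -7.4)
  x^k = (6.0, 6.0), subgradient = b - a^T x = -31.0
  y^{k+1} = 4.6 + 0.2*-31.0 = -1.6
Step 3: y^k = -1.6, reduced costs: (10.0, 17.4)
  x^k = (0.0, 0.0), subgradient = b - a^T x = 23.0
  y^{k+1} = -1.6 + 0.2*23.0 = 3.0
Step 4: y^k = 3.0, reduced costs: (-13.0, -1.0)
  x^k = (6.0, 6.0), subgradient = b - a^T x = -31.0
  y^{k+1} = 3.0 + 0.2*-31.0 = -3.2
Dual objective at y_4 = -3.2: reduced costs (18.0, 23.8), box minimizer x = (0.0, 0.0)
g(y_4) = b*y + (c1 - a1*y)*x1 + (c2 - a2*y)*x2 = 23*(-3.2) + 18.0*0.0 + 23.8*0.0 = -73.6 + 0.0 + 0.0 = -73.6


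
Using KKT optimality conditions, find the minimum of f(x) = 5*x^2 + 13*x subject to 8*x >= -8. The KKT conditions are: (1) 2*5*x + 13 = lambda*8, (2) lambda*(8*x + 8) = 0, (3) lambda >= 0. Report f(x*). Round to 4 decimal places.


Step 1: Try lambda = 0 (constraint inactive).
x_unc = -13/(2*5) = -1.3
Check: 8*-1.3 = -10.4 < -8 -- violated!
Step 2: Constraint must be active: 8*x = -8
x* = -8/8 = -1.0
lambda = (2*5*(-1.0) + 13)/8 = 0.375
Step 3: Compute optimal value.
f(x*) = 5*(-1.0)^2 + 13*(-1.0) = -8.0


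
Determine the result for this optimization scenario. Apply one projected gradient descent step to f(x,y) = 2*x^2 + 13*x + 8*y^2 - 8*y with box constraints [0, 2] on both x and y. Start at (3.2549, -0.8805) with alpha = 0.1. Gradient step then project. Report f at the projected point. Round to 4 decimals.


Step 1: Compute gradient at (3.2549, -0.8805).
grad_x = 2*2*3.2549 + 13 = 26.0196
grad_y = 2*8*-0.8805 - 8 = -22.088
Step 2: Gradient step.
x_raw = 3.2549 - 0.1*26.0196 = 0.6529
y_raw = -0.8805 - 0.1*-22.088 = 1.3283
Step 3: Project onto [0, 2].
x_proj = clip(0.6529) = 0.6529
y_proj = clip(1.3283) = 1.3283
Step 4: Evaluate f.
f(0.6529, 1.3283) = 12.8295


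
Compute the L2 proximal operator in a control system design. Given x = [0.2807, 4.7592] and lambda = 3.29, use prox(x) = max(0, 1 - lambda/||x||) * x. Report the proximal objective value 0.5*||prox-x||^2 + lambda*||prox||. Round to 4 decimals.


Step 1: Compute ||x||.
||x|| = 4.7675
Step 2: Compute scaling factor.
scale = max(0, 1 - 3.29/4.7675) = 0.3099
Step 3: prox(x) = [0.087, 1.4749]
||prox(x)|| = 1.4775
Step 4: Proximal objective.
0.5*||prox-x||^2 = 5.4121
lambda*||prox|| = 4.861
Total = 10.2729


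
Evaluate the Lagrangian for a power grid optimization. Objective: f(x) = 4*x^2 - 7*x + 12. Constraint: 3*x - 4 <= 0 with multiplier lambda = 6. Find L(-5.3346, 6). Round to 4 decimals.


Step 1: Evaluate f(x).
f(-5.3346) = 4*(-5.3346)^2 - 7*(-5.3346) + 12 = 163.174
Step 2: Evaluate g(x).
g(-5.3346) = 3*-5.3346 - 4 = -20.0038
Step 3: Compute Lagrangian.
L = 163.174 + 6*-20.0038 = 43.1512


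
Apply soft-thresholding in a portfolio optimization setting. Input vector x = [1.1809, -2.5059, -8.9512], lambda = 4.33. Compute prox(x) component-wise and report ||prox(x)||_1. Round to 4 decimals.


Soft-thresholding with lambda = 4.33:
prox(1.1809) = sign(1.1809)*max(|1.1809| - 4.33, 0) = 0.0
prox(-2.5059) = sign(-2.5059)*max(|-2.5059| - 4.33, 0) = 0.0
prox(-8.9512) = sign(-8.9512)*max(|-8.9512| - 4.33, 0) = -4.6212
prox(x) = [0.0, 0.0, -4.6212]
||prox(x)||_1 = 0.0 + 0.0 + 4.6212 = 4.6212


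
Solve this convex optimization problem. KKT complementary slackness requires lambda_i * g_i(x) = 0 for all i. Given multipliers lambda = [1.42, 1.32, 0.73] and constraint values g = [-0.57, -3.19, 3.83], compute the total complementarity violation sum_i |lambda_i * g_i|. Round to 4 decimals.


KKT complementary slackness check:
lambda_1 * g_1 = 1.42 * -0.57 = -0.8094
lambda_2 * g_2 = 1.32 * -3.19 = -4.2108
lambda_3 * g_3 = 0.73 * 3.83 = 2.7959
Total violation = 0.8094 + 4.2108 + 2.7959 = 7.8161


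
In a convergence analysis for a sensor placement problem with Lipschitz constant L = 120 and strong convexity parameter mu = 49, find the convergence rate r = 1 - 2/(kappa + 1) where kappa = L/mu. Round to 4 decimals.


Step 1: Compute the condition number.
kappa = L/mu = 120/49 = 2.449
Step 2: Compute the convergence rate.
r = 1 - 2/(kappa + 1) = 1 - 2*mu/(L + mu) = (L - mu)/(L + mu) = 71/169 = 0.4201


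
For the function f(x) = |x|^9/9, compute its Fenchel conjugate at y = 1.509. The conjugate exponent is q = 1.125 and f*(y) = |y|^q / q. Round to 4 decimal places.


The conjugate exponent q satisfies 1/p + 1/q = 1.
p = 9, so q = 9/(9 - 1) = 1.125
|y|^q = 1.509^1.125 = 1.5886
f*(1.509) = 1.5886 / 1.125 = 1.4121


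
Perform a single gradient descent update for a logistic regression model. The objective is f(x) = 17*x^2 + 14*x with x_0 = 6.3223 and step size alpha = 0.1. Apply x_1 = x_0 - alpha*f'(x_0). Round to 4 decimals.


We compute the gradient at x_0 and apply the update.
f'(x) = 34*x + 14
f'(6.3223) = 34*6.3223 + 14 = 228.9582
x_1 = 6.3223 - 0.1*228.9582 = -16.5735


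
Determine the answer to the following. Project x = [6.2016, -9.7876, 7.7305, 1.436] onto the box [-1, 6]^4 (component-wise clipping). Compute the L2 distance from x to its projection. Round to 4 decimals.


Project each component onto [-1, 6].
clip(6.2016) = 6.0, clip(-9.7876) = -1.0, clip(7.7305) = 6.0, clip(1.436) = 1.436
Projection = [6.0, -1.0, 6.0, 1.436]
Squared diffs: [0.0406, 77.2219, 2.9946, 0.0]
Distance = sqrt(80.2571) = 8.9586


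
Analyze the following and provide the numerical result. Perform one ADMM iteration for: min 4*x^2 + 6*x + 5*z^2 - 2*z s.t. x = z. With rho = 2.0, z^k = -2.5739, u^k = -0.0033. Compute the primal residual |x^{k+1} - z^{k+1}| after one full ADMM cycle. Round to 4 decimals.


ADMM iteration with rho = 2.0, z^k = -2.5739, u^k = -0.0033
Step 1: x-update.
Minimize 4*x^2 + 6*x + (2.0/2)*(x + 2.5739 - 0.0033)^2
FOC: (2*4 + 2.0)*x = -6 + 2.0*(-2.5739 + 0.0033)
x^{k+1} = -1.1141
Step 2: z-update.
Minimize 5*z^2 - 2*z + (2.0/2)*(-1.1141 - z - 0.0033)^2
FOC: (2*5 + 2.0)*z = 2 + 2.0*(-1.1141 - 0.0033)
z^{k+1} = -0.0196
Step 3: u-update.
u^{k+1} = -0.0033 - 1.1141 + 0.0196 = -1.0979
Step 4: Primal residual = |-1.1141 + 0.0196| = 1.0946


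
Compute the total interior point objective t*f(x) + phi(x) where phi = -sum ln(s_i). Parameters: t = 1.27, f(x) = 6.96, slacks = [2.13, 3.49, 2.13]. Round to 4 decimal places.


Step 1: Compute log-barrier.
ln values: [0.7561, 1.2499, 0.7561]
phi = -(0.7561 + 1.2499 + 0.7561) = -2.7621
Step 2: Compute augmented objective.
t*f(x) = 1.27*6.96 = 8.8392
Total = 8.8392 - 2.7621 = 6.0771


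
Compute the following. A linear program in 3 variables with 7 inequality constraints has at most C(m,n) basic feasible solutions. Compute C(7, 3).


Each vertex corresponds to some choice of n active constraints out of m, so the number of vertices is at most C(m, n) = m! / (n!(m-n)!).
m = 7, n = 3
Numerator: 7 * 6 * 5
Denominator: 3! = 6
C(7, 3) = 35


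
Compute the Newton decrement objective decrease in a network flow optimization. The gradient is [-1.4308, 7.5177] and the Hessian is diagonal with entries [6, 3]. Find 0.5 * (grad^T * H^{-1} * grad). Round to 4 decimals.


Step 1: H is diagonal, so H^(-1) * g = [-0.2385, 2.5059].
Step 2: g^T H^(-1) g = sum_i g_i^2 / H_ii
  = (-1.4308)^2/6 + (7.5177)^2/3
  = 0.3412 + 18.8386 = 19.1798
Step 3: Objective decrease = 0.5 * g^T H^(-1) g = 9.5899


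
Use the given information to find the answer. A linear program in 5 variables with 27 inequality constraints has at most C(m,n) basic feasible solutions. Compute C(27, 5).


Each vertex corresponds to some choice of n active constraints out of m, so the number of vertices is at most C(m, n) = m! / (n!(m-n)!).
m = 27, n = 5
Numerator: 27 * 26 * 25 * 24 * 23
Denominator: 5! = 120
C(27, 5) = 80730


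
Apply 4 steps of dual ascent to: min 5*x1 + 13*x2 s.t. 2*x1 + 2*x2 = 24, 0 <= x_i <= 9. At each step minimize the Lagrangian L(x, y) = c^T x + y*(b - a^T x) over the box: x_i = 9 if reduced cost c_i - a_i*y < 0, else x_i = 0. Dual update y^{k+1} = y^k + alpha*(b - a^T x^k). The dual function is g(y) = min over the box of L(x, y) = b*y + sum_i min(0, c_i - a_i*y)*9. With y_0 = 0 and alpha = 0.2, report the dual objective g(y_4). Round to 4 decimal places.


Dual ascent for LP: min 5*x1 + 13*x2, 2*x1 + 2*x2 = 24, 0 <= x_i <= 9
Step 1: y^k = 0.0, reduced costs: (5.0, 13.0)
  x^k = (0.0, 0.0), subgradient = b - a^T x = 24.0
  y^{k+1} = 0.0 + 0.2*24.0 = 4.8
Step 2: y^k = 4.8, reduced costs: (-4.6, 3.4)
  x^k = (9.0, 0.0), subgradient = b - a^T x = 6.0
  y^{k+1} = 4.8 + 0.2*6.0 = 6.0
Step 3: y^k = 6.0, reduced costs: (-7.0, 1.0)
  x^k = (9.0, 0.0), subgradient = b - a^T x = 6.0
  y^{k+1} = 6.0 + 0.2*6.0 = 7.2
Step 4: y^k = 7.2, reduced costs: (-9.4, -1.4)
  x^k = (9.0, 9.0), subgradient = b - a^T x = -12.0
  y^{k+1} = 7.2 + 0.2*-12.0 = 4.8
Dual objective at y_4 = 4.8: reduced costs (-4.6, 3.4), box minimizer x = (9.0, 0.0)
g(y_4) = b*y + (c1 - a1*y)*x1 + (c2 - a2*y)*x2 = 24*4.8 + (-4.6)*9.0 + 3.4*0.0 = 115.2 - 41.4 + 0.0 = 73.8


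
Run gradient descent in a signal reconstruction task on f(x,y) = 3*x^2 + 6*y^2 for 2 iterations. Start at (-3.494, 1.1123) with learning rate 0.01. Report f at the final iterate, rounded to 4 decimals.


Gradient descent on f(x,y) = 3*x^2 + 6*y^2.
Starting point: (-3.494, 1.1123), alpha = 0.01
Step 1: grad_x = 2*3*-3.494 = -20.964, grad_y = 2*6*1.1123 = 13.3476
  x_1 = -3.494 - 0.01*-20.964 = -3.2844
  y_1 = 1.1123 - 0.01*13.3476 = 0.9788
Step 2: grad_x = 2*3*-3.2844 = -19.7062, grad_y = 2*6*0.9788 = 11.7459
  x_2 = -3.2844 - 0.01*-19.7062 = -3.0873
  y_2 = 0.9788 - 0.01*11.7459 = 0.8614
f(-3.0873, 0.8614) = 3*(-3.0873)^2 + 6*0.8614^2 = 33.0459


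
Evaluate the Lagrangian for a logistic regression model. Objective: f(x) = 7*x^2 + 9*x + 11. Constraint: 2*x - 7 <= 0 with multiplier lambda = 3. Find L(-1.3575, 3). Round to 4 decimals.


Step 1: Evaluate f(x).
f(-1.3575) = 7*(-1.3575)^2 + 9*(-1.3575) + 11 = 11.6821
Step 2: Evaluate g(x).
g(-1.3575) = 2*-1.3575 - 7 = -9.715
Step 3: Compute Lagrangian.
L = 11.6821 + 3*-9.715 = -17.4629


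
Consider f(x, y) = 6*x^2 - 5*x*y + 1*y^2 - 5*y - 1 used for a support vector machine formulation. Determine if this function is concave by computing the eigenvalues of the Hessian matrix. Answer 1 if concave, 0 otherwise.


The Hessian of f(x,y) = 6*x^2 - 5*x*y + 1*y^2 - 5*y - 1 is:
H = [[12, -5], [-5, 2]]
Trace = 12 + 2 = 14
Determinant = 12*2 - (-5)^2 = -1
Discriminant = (14)^2 - 4*-1 = 200.0
Eigenvalues: lambda_1 = -0.0711, lambda_2 = 14.0711
The function is not concave.

0


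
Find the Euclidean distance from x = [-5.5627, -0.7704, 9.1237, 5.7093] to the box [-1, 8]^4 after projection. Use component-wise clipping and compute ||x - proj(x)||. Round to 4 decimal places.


Project each component onto [-1, 8].
clip(-5.5627) = -1.0, clip(-0.7704) = -0.7704, clip(9.1237) = 8.0, clip(5.7093) = 5.7093
Projection = [-1.0, -0.7704, 8.0, 5.7093]
Squared diffs: [20.8182, 0.0, 1.2627, 0.0]
Distance = sqrt(22.0809) = 4.699


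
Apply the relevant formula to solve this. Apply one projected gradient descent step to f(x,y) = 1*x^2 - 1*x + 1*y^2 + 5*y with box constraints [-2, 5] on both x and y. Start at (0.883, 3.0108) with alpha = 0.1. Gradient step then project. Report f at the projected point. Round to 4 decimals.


Step 1: Compute gradient at (0.883, 3.0108).
grad_x = 2*1*0.883 - 1 = 0.766
grad_y = 2*1*3.0108 + 5 = 11.0216
Step 2: Gradient step.
x_raw = 0.883 - 0.1*0.766 = 0.8064
y_raw = 3.0108 - 0.1*11.0216 = 1.9086
Step 3: Project onto [-2, 5].
x_proj = clip(0.8064) = 0.8064
y_proj = clip(1.9086) = 1.9086
Step 4: Evaluate f.
f(0.8064, 1.9086) = 13.03


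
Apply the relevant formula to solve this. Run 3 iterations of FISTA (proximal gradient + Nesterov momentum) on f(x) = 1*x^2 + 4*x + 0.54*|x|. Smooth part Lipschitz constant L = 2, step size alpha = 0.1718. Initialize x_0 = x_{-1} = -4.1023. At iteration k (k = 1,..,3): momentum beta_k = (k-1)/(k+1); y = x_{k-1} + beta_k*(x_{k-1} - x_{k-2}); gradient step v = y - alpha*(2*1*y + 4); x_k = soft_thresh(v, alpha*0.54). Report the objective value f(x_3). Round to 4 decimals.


FISTA on f(x) = 1*x^2 + 4*x + 0.54*|x|
L = 2, alpha = 0.1718
Iteration 1: beta = 0.0, y = -4.1023 + 0.0*(-4.1023 + 4.1023) = -4.1023
  grad(y) = -4.2046, v = y - alpha*grad = -3.3799
  prox(v) = soft_thresh(-3.3799, 0.0928) = -3.2872
Iteration 2: beta = 0.3333, y = -3.2872 + 0.3333*(-3.2872 + 4.1023) = -3.0155
  grad(y) = -2.0309, v = y - alpha*grad = -2.6666
  prox(v) = soft_thresh(-2.6666, 0.0928) = -2.5738
Iteration 3: beta = 0.5, y = -2.5738 + 0.5*(-2.5738 + 3.2872) = -2.2171
  grad(y) = -0.4342, v = y - alpha*grad = -2.1425
  prox(v) = soft_thresh(-2.1425, 0.0928) = -2.0497
f(x_3) = 1*(-2.0497)^2 + 4*(-2.0497) + 0.54*|-2.0497| = -2.8907
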